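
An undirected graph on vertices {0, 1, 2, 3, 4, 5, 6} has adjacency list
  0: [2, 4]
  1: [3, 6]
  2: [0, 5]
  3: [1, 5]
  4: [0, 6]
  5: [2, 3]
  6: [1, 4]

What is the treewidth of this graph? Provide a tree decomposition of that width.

The largest bag has 3 vertices, giving width 2; this decomposition certifies tw(G) ≤ 2. Since 5–2–0–4–6–1–3–5 is a cycle in G, G is not acyclic. Forests are exactly the graphs of treewidth ≤ 1, so tw(G) ≥ 2. Therefore the treewidth is 2.

Treewidth 2.
One such decomposition:
Bags: B1 = {0, 2, 5}  B2 = {0, 4, 5}  B3 = {4, 5, 6}  B4 = {1, 5, 6}  B5 = {1, 3, 5}
Tree: B1–B2, B2–B3, B3–B4, B4–B5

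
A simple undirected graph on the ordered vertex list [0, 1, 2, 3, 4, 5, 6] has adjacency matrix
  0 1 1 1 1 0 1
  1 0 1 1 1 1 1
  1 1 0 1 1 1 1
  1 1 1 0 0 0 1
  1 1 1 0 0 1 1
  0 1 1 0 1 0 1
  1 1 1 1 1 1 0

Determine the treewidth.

4

A width-4 tree decomposition is:
Bags: B1 = {0, 1, 2, 3, 6}  B2 = {0, 1, 2, 4, 6}  B3 = {1, 2, 4, 5, 6}
Tree: B1–B2, B2–B3
Each bag holds 5 vertices, so the decomposition has width 4, which upper-bounds the treewidth. On the other hand G contains the 5-clique {0, 1, 2, 3, 6}. A clique must lie in a single bag of any decomposition, so no decomposition can have width below 4. Therefore the treewidth is 4.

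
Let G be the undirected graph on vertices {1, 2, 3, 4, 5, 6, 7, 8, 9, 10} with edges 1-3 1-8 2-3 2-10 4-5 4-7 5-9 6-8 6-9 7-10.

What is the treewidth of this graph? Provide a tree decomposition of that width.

Treewidth 2.
Bags: B1 = {5, 6, 9}  B2 = {4, 5, 6}  B3 = {4, 6, 7}  B4 = {6, 7, 10}  B5 = {2, 6, 10}  B6 = {2, 3, 6}  B7 = {1, 3, 6}  B8 = {1, 6, 8}
Tree: B1–B2, B2–B3, B3–B4, B4–B5, B5–B6, B6–B7, B7–B8

The largest bag has 3 vertices, giving width 2; this decomposition certifies tw(G) ≤ 2. For the lower bound, G contains the cycle 6–9–5–4–7–10–2–3–1–8–6, so G is not a forest; only forests have treewidth ≤ 1, hence tw(G) ≥ 2. The upper and lower bounds meet at 2, so that is the treewidth.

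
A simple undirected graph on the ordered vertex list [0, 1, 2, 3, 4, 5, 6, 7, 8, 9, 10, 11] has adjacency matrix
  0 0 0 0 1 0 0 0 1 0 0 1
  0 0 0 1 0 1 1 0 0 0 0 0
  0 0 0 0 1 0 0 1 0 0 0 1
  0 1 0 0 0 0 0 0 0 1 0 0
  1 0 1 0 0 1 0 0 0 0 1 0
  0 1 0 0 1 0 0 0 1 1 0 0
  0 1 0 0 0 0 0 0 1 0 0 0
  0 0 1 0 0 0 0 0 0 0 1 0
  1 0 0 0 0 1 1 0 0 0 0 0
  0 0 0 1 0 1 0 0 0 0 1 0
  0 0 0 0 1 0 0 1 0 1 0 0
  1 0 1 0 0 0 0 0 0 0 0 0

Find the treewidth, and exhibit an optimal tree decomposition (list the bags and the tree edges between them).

The largest bag has 4 vertices, giving width 3; this decomposition certifies tw(G) ≤ 3. For the lower bound: the 4 vertex sets {1,3,6}, {8}, {5}, {0,4,9,10} are disjoint, each induces a connected subgraph, and every pair is joined by at least one edge of G. Contracting each set to a single vertex therefore yields K_{4} as a minor, and since treewidth is minor-monotone, tw(G) ≥ tw(K_{4}) = 3. The upper and lower bounds meet at 3, so that is the treewidth.

Treewidth 3.
One such decomposition:
Bags: B1 = {1, 3, 6, 8}  B2 = {1, 3, 5, 8}  B3 = {3, 5, 8, 9}  B4 = {0, 5, 8, 9}  B5 = {0, 4, 5, 9}  B6 = {0, 4, 9, 10}  B7 = {0, 4, 10, 11}  B8 = {2, 4, 10, 11}  B9 = {2, 7, 10, 11}
Tree: B1–B2, B2–B3, B3–B4, B4–B5, B5–B6, B6–B7, B7–B8, B8–B9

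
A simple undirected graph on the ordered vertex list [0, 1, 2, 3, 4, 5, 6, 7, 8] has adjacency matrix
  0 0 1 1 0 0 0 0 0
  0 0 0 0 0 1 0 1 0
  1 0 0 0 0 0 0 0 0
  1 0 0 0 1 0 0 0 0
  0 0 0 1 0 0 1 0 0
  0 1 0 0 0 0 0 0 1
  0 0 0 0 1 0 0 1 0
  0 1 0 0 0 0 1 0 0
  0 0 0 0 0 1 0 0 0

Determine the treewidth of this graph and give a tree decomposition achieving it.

Treewidth 1.
One such decomposition:
Bags: B1 = {5, 8}  B2 = {1, 5}  B3 = {1, 7}  B4 = {6, 7}  B5 = {4, 6}  B6 = {3, 4}  B7 = {0, 3}  B8 = {0, 2}
Tree: B1–B2, B2–B3, B3–B4, B4–B5, B5–B6, B6–B7, B7–B8

Every bag has size at most 2, so the width is 2 − 1 = 1 and tw(G) ≤ 1. G has an edge, so its treewidth is at least 1. Hence tw(G) = 1 exactly.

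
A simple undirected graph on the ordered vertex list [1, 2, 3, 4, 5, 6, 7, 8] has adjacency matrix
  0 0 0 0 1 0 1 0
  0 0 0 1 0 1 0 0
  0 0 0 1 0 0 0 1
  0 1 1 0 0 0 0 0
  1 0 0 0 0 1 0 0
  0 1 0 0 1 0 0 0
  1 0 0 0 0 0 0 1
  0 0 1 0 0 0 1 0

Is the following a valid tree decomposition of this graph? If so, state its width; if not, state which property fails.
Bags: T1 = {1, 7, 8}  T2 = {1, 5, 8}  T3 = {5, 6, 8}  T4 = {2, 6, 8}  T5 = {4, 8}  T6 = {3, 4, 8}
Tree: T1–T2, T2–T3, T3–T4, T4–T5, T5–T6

A tree decomposition must satisfy three properties: every vertex lies in some bag; for every edge, both endpoints lie together in some bag; and for every vertex, the bags containing it form a connected subtree. Here edge (2,4) lies in no bag, so the decomposition is invalid.

No — edge (2,4) lies in no bag.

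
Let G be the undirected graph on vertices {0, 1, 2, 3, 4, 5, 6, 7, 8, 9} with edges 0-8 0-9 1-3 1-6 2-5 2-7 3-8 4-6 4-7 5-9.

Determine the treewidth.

2

A width-2 tree decomposition is:
Bags: B1 = {1, 3, 6}  B2 = {3, 6, 8}  B3 = {0, 6, 8}  B4 = {0, 6, 9}  B5 = {5, 6, 9}  B6 = {2, 5, 6}  B7 = {2, 6, 7}  B8 = {4, 6, 7}
Tree: B1–B2, B2–B3, B3–B4, B4–B5, B5–B6, B6–B7, B7–B8
Every bag has size at most 3, so the width is 3 − 1 = 2 and tw(G) ≤ 2. Since 6–1–3–8–0–9–5–2–7–4–6 is a cycle in G, G is not acyclic. Forests are exactly the graphs of treewidth ≤ 1, so tw(G) ≥ 2. Hence tw(G) = 2 exactly.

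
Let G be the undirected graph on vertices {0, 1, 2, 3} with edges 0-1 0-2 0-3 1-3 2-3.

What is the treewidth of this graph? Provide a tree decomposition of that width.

Treewidth 2.
One optimal decomposition is:
Bags: B1 = {0, 2, 3}  B2 = {0, 1, 3}
Tree: B1–B2

Each bag holds 3 vertices, so the decomposition has width 2, which upper-bounds the treewidth. For the lower bound, the 3 vertices {0, 1, 3} are pairwise adjacent, and any tree decomposition puts a clique entirely inside one bag — forcing width ≥ 2. Combining the bounds, tw(G) = 2.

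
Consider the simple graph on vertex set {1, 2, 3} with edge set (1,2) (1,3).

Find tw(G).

A width-1 tree decomposition is:
Bags: B1 = {1, 3}  B2 = {1, 2}
Tree: B1–B2
The largest bag has 2 vertices, giving width 1; this decomposition certifies tw(G) ≤ 1. G has an edge, so its treewidth is at least 1. Hence tw(G) = 1 exactly.

1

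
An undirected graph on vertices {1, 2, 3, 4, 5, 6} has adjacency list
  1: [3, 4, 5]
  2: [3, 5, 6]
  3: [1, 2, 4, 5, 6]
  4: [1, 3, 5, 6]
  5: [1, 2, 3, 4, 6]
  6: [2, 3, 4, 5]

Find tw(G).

3

A width-3 tree decomposition is:
Bags: B1 = {3, 4, 5, 6}  B2 = {2, 3, 5, 6}  B3 = {1, 3, 4, 5}
Tree: B1–B2, B1–B3
Each bag holds 4 vertices, so the decomposition has width 3, which upper-bounds the treewidth. For the lower bound, the 4 vertices {2, 3, 5, 6} are pairwise adjacent, and any tree decomposition puts a clique entirely inside one bag — forcing width ≥ 3. Hence tw(G) = 3 exactly.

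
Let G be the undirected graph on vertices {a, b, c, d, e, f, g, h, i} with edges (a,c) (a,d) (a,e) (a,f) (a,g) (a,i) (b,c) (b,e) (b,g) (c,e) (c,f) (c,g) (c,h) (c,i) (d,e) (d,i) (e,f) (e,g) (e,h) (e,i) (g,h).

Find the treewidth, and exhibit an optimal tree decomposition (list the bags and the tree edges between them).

Treewidth 3.
One optimal decomposition is:
Bags: B1 = {a, c, e, g}  B2 = {a, c, e, i}  B3 = {c, e, g, h}  B4 = {a, d, e, i}  B5 = {a, c, e, f}  B6 = {b, c, e, g}
Tree: B1–B2, B1–B3, B2–B4, B2–B5, B3–B6

The largest bag has 4 vertices, giving width 3; this decomposition certifies tw(G) ≤ 3. Conversely, {a, d, e, i} is a clique of size 4, and the vertices of any clique must share a bag in every tree decomposition; so some bag has ≥ 4 vertices and tw(G) ≥ 3. Therefore the treewidth is 3.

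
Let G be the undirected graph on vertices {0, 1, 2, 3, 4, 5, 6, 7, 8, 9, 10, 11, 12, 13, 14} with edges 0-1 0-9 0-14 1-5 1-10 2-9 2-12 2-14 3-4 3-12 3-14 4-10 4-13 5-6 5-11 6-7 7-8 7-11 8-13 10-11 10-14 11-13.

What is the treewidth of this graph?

A width-3 tree decomposition is:
Bags: B1 = {5, 6, 7, 8}  B2 = {5, 7, 8, 11}  B3 = {5, 8, 11, 13}  B4 = {1, 5, 11, 13}  B5 = {1, 10, 11, 13}  B6 = {1, 4, 10, 13}  B7 = {0, 1, 4, 10}  B8 = {0, 4, 10, 14}  B9 = {0, 3, 4, 14}  B10 = {0, 3, 9, 14}  B11 = {2, 3, 9, 14}  B12 = {2, 3, 9, 12}
Tree: B1–B2, B2–B3, B3–B4, B4–B5, B5–B6, B6–B7, B7–B8, B8–B9, B9–B10, B10–B11, B11–B12
Each bag holds 4 vertices, so the decomposition has width 3, which upper-bounds the treewidth. For the lower bound: the 4 vertex sets {6,7,8}, {5}, {11}, {1,4,10,13} are disjoint, each induces a connected subgraph, and every pair is joined by at least one edge of G. Contracting each set to a single vertex therefore yields K_{4} as a minor, and since treewidth is minor-monotone, tw(G) ≥ tw(K_{4}) = 3. Hence tw(G) = 3 exactly.

3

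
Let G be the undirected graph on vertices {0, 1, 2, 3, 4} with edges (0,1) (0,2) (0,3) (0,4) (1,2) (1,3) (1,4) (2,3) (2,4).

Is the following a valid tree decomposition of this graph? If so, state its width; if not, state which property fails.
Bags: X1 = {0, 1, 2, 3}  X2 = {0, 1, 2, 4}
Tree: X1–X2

Checking the three conditions: (i) the bags cover all of {0, 1, 2, 3, 4}; (ii) for each edge, some bag contains both endpoints; (iii) the bags containing any fixed vertex form a subtree. All hold, so the decomposition is valid with width 4 − 1 = 3.

Yes; width 3.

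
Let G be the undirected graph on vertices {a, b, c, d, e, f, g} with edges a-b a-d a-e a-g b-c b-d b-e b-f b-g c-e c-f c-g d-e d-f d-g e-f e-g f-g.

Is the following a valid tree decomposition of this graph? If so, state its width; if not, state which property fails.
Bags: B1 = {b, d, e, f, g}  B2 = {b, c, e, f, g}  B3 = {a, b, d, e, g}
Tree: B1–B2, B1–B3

Vertex coverage: the bags together contain {a, b, c, d, e, f, g}, the full vertex set. Edge coverage: each edge of G has both endpoints in at least one bag. Running intersection: for every vertex, the bags containing it form a connected subtree. All three properties hold, so this is a valid tree decomposition of width max|bag| − 1 = 4, and hence tw(G) ≤ 4.

Yes; width 4.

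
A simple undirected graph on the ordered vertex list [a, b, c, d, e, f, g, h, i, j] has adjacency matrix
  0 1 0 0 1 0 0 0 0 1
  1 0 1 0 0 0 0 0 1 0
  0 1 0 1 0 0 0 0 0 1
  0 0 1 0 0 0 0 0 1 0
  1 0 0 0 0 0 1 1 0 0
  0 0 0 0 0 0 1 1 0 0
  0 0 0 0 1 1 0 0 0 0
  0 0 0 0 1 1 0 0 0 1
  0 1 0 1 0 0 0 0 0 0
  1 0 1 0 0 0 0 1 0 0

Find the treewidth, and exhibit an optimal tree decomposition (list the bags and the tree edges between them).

Treewidth 2.
One such decomposition:
Bags: B1 = {f, g, h}  B2 = {e, g, h}  B3 = {e, h, j}  B4 = {a, e, j}  B5 = {a, c, j}  B6 = {a, b, c}  B7 = {b, c, d}  B8 = {b, d, i}
Tree: B1–B2, B2–B3, B3–B4, B4–B5, B5–B6, B6–B7, B7–B8

Every bag has size at most 3, so the width is 3 − 1 = 2 and tw(G) ≤ 2. The edges f–g–e–h–f form a cycle, so G is not a tree and its treewidth is at least 2. Hence tw(G) = 2 exactly.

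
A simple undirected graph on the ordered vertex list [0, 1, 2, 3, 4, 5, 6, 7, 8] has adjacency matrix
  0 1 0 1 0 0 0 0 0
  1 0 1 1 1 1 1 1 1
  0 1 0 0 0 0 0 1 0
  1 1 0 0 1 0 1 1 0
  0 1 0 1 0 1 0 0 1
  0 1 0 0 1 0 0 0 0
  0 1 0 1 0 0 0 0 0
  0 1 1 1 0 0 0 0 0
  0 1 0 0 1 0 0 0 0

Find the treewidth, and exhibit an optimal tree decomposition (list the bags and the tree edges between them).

Treewidth 2.
One optimal decomposition is:
Bags: B1 = {1, 3, 4}  B2 = {1, 4, 5}  B3 = {1, 3, 7}  B4 = {1, 3, 6}  B5 = {0, 1, 3}  B6 = {1, 4, 8}  B7 = {1, 2, 7}
Tree: B1–B2, B1–B3, B1–B4, B4–B5, B2–B6, B3–B7

Each bag holds 3 vertices, so the decomposition has width 2, which upper-bounds the treewidth. On the other hand G contains the 3-clique {1, 4, 8}. A clique must lie in a single bag of any decomposition, so no decomposition can have width below 2. Hence tw(G) = 2 exactly.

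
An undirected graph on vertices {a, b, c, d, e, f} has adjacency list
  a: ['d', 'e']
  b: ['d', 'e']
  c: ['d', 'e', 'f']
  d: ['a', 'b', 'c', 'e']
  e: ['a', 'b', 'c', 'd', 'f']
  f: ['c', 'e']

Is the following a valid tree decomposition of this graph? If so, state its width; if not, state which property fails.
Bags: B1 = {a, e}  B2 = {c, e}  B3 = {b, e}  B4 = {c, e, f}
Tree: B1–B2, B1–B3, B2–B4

A tree decomposition must satisfy three properties: every vertex lies in some bag; for every edge, both endpoints lie together in some bag; and for every vertex, the bags containing it form a connected subtree. Here vertex d appears in no bag, so the decomposition is invalid.

No — vertex d appears in no bag.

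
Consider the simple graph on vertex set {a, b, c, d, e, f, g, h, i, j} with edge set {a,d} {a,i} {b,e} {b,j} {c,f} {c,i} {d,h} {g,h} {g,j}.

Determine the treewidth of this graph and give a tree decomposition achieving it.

Treewidth 1.
One such decomposition:
Bags: B1 = {b, e}  B2 = {b, j}  B3 = {g, j}  B4 = {g, h}  B5 = {d, h}  B6 = {a, d}  B7 = {a, i}  B8 = {c, i}  B9 = {c, f}
Tree: B1–B2, B2–B3, B3–B4, B4–B5, B5–B6, B6–B7, B7–B8, B8–B9

The largest bag has 2 vertices, giving width 1; this decomposition certifies tw(G) ≤ 1. G has an edge, so its treewidth is at least 1. The upper and lower bounds meet at 1, so that is the treewidth.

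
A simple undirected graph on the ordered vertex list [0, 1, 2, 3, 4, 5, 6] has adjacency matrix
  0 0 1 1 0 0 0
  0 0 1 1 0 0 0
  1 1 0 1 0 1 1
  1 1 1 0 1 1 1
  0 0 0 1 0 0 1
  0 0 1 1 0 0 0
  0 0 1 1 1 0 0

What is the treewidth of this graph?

A width-2 tree decomposition is:
Bags: B1 = {1, 2, 3}  B2 = {2, 3, 6}  B3 = {0, 2, 3}  B4 = {2, 3, 5}  B5 = {3, 4, 6}
Tree: B1–B2, B1–B3, B3–B4, B2–B5
Every bag has size at most 3, so the width is 3 − 1 = 2 and tw(G) ≤ 2. Conversely, {0, 2, 3} is a clique of size 3, and the vertices of any clique must share a bag in every tree decomposition; so some bag has ≥ 3 vertices and tw(G) ≥ 2. The upper and lower bounds meet at 2, so that is the treewidth.

2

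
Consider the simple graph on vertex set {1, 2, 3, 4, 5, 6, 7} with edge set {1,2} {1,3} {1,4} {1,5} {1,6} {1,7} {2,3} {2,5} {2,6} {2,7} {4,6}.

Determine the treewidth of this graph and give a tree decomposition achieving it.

Treewidth 2.
Bags: B1 = {1, 2, 7}  B2 = {1, 2, 5}  B3 = {1, 2, 6}  B4 = {1, 2, 3}  B5 = {1, 4, 6}
Tree: B1–B2, B2–B3, B2–B4, B3–B5

The largest bag has 3 vertices, giving width 2; this decomposition certifies tw(G) ≤ 2. Conversely, {1, 2, 3} is a clique of size 3, and the vertices of any clique must share a bag in every tree decomposition; so some bag has ≥ 3 vertices and tw(G) ≥ 2. Therefore the treewidth is 2.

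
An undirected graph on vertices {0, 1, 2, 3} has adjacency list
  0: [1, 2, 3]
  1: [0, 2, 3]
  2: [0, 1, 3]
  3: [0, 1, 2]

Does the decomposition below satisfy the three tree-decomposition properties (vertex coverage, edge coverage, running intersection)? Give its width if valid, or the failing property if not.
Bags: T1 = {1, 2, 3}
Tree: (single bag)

No — vertex 0 appears in no bag.

A tree decomposition must satisfy three properties: every vertex lies in some bag; for every edge, both endpoints lie together in some bag; and for every vertex, the bags containing it form a connected subtree. Here vertex 0 appears in no bag, so the decomposition is invalid.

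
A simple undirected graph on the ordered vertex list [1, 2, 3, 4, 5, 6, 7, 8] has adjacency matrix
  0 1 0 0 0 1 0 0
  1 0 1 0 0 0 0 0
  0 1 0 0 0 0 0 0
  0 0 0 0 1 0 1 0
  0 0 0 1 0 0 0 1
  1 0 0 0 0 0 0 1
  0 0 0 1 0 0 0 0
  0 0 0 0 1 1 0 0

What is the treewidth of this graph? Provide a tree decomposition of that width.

Treewidth 1.
One such decomposition:
Bags: B1 = {2, 3}  B2 = {1, 2}  B3 = {1, 6}  B4 = {6, 8}  B5 = {5, 8}  B6 = {4, 5}  B7 = {4, 7}
Tree: B1–B2, B2–B3, B3–B4, B4–B5, B5–B6, B6–B7

Each bag holds 2 vertices, so the decomposition has width 1, which upper-bounds the treewidth. Since G has at least one edge (e.g. 3–2), it is not an edgeless graph, so tw(G) ≥ 1. Hence tw(G) = 1 exactly.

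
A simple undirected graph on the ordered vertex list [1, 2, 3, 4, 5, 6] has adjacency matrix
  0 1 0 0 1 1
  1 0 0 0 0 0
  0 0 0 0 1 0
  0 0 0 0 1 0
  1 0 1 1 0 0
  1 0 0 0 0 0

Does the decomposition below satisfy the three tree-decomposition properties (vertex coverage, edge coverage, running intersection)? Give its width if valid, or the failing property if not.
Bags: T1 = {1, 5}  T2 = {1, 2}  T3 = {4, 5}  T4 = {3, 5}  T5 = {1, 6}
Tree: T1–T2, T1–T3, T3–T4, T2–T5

Checking the three conditions: (i) the bags cover all of {1, 2, 3, 4, 5, 6}; (ii) for each edge, some bag contains both endpoints; (iii) the bags containing any fixed vertex form a subtree. All hold, so the decomposition is valid with width 2 − 1 = 1.

Yes; width 1.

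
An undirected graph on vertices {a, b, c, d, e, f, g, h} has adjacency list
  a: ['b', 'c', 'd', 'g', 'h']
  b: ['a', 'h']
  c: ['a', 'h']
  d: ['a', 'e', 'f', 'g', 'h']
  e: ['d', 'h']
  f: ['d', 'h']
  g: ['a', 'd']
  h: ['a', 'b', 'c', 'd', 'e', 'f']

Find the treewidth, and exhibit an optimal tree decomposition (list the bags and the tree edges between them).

Each bag holds 3 vertices, so the decomposition has width 2, which upper-bounds the treewidth. For the lower bound, the 3 vertices {a, d, g} are pairwise adjacent, and any tree decomposition puts a clique entirely inside one bag — forcing width ≥ 2. Combining the bounds, tw(G) = 2.

Treewidth 2.
Bags: B1 = {a, b, h}  B2 = {a, d, h}  B3 = {a, d, g}  B4 = {a, c, h}  B5 = {d, f, h}  B6 = {d, e, h}
Tree: B1–B2, B2–B3, B1–B4, B2–B5, B2–B6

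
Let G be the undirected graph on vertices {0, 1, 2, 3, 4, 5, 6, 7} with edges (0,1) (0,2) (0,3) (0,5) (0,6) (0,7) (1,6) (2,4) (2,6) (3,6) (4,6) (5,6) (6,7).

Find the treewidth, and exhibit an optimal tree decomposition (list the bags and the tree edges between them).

Treewidth 2.
One such decomposition:
Bags: B1 = {0, 6, 7}  B2 = {0, 2, 6}  B3 = {0, 5, 6}  B4 = {0, 3, 6}  B5 = {0, 1, 6}  B6 = {2, 4, 6}
Tree: B1–B2, B1–B3, B3–B4, B3–B5, B2–B6

Every bag has size at most 3, so the width is 3 − 1 = 2 and tw(G) ≤ 2. Conversely, {0, 1, 6} is a clique of size 3, and the vertices of any clique must share a bag in every tree decomposition; so some bag has ≥ 3 vertices and tw(G) ≥ 2. Therefore the treewidth is 2.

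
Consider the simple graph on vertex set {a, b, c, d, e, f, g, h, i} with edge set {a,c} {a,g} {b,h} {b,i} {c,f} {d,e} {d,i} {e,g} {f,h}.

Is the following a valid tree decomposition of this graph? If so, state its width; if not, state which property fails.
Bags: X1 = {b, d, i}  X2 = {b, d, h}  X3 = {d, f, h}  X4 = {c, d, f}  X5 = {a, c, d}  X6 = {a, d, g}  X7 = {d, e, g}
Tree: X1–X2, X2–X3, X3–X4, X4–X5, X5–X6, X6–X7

Yes; width 2.

Every vertex of G appears in some bag (union = {a, b, c, d, e, f, g, h, i}); every edge is covered by a bag; and for each vertex v the set of bags containing v is connected in the bag tree. The decomposition is therefore valid. The largest bag has 3 vertices, so the width is 2.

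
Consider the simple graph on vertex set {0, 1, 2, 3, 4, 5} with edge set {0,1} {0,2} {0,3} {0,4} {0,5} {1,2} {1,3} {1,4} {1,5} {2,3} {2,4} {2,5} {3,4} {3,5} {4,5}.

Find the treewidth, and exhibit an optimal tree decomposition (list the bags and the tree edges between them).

With just one bag of size 6, the width is 6 − 1 = 5, so tw(G) ≤ 5. For the lower bound, the 6 vertices {0, 1, 2, 3, 4, 5} are pairwise adjacent, and any tree decomposition puts a clique entirely inside one bag — forcing width ≥ 5. Hence tw(G) = 5 exactly.

Treewidth 5.
One such decomposition:
Bags: B1 = {0, 1, 2, 3, 4, 5}
Tree: (single bag)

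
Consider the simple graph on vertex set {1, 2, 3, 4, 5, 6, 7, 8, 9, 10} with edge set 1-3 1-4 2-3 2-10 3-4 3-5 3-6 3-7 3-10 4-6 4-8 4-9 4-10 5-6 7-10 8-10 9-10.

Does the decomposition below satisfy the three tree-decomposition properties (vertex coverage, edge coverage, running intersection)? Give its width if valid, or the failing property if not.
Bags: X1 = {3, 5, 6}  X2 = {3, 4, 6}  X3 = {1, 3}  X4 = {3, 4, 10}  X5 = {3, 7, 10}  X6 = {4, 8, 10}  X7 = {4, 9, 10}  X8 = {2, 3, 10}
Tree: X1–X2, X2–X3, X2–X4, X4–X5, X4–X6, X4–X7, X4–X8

No — edge (4,1) lies in no bag.

A tree decomposition must satisfy three properties: every vertex lies in some bag; for every edge, both endpoints lie together in some bag; and for every vertex, the bags containing it form a connected subtree. Here edge (4,1) lies in no bag, so the decomposition is invalid.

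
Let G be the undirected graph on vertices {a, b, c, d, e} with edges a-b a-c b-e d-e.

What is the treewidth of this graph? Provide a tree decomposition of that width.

Every bag has size at most 2, so the width is 2 − 1 = 1 and tw(G) ≤ 1. Since G has at least one edge (e.g. d–e), it is not an edgeless graph, so tw(G) ≥ 1. The upper and lower bounds meet at 1, so that is the treewidth.

Treewidth 1.
One such decomposition:
Bags: B1 = {d, e}  B2 = {b, e}  B3 = {a, b}  B4 = {a, c}
Tree: B1–B2, B2–B3, B3–B4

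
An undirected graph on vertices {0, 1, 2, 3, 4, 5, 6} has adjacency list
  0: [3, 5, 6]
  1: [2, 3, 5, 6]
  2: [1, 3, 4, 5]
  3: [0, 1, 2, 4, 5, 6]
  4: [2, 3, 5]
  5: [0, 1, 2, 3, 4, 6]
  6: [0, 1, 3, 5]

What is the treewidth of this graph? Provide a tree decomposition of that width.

Treewidth 3.
Bags: B1 = {1, 3, 5, 6}  B2 = {1, 2, 3, 5}  B3 = {0, 3, 5, 6}  B4 = {2, 3, 4, 5}
Tree: B1–B2, B1–B3, B2–B4

The largest bag has 4 vertices, giving width 3; this decomposition certifies tw(G) ≤ 3. On the other hand G contains the 4-clique {0, 3, 5, 6}. A clique must lie in a single bag of any decomposition, so no decomposition can have width below 3. Combining the bounds, tw(G) = 3.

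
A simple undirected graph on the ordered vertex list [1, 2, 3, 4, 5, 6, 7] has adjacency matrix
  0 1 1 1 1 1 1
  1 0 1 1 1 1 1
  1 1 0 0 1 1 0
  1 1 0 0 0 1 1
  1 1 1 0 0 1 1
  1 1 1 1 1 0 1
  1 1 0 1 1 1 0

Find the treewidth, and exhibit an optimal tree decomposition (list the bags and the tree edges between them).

Each bag holds 5 vertices, so the decomposition has width 4, which upper-bounds the treewidth. Conversely, {1, 2, 4, 6, 7} is a clique of size 5, and the vertices of any clique must share a bag in every tree decomposition; so some bag has ≥ 5 vertices and tw(G) ≥ 4. Therefore the treewidth is 4.

Treewidth 4.
One such decomposition:
Bags: B1 = {1, 2, 3, 5, 6}  B2 = {1, 2, 5, 6, 7}  B3 = {1, 2, 4, 6, 7}
Tree: B1–B2, B2–B3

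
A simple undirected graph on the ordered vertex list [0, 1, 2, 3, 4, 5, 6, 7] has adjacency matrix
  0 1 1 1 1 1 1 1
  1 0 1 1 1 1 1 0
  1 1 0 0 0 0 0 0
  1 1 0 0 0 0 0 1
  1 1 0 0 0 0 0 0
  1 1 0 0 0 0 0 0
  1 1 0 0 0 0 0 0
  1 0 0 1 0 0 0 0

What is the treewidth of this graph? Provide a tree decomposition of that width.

The largest bag has 3 vertices, giving width 2; this decomposition certifies tw(G) ≤ 2. On the other hand G contains the 3-clique {0, 1, 2}. A clique must lie in a single bag of any decomposition, so no decomposition can have width below 2. The upper and lower bounds meet at 2, so that is the treewidth.

Treewidth 2.
One such decomposition:
Bags: B1 = {0, 1, 5}  B2 = {0, 1, 3}  B3 = {0, 1, 4}  B4 = {0, 1, 2}  B5 = {0, 1, 6}  B6 = {0, 3, 7}
Tree: B1–B2, B1–B3, B2–B4, B3–B5, B2–B6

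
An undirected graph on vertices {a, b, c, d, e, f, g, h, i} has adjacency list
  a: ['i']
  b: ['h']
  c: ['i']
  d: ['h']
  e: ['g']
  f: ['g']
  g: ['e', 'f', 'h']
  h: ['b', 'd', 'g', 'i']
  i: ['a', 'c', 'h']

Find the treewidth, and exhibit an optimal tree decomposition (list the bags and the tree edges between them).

Treewidth 1.
One such decomposition:
Bags: B1 = {c, i}  B2 = {h, i}  B3 = {a, i}  B4 = {d, h}  B5 = {g, h}  B6 = {b, h}  B7 = {f, g}  B8 = {e, g}
Tree: B1–B2, B1–B3, B2–B4, B4–B5, B5–B6, B5–B7, B7–B8

The largest bag has 2 vertices, giving width 1; this decomposition certifies tw(G) ≤ 1. G has an edge, so its treewidth is at least 1. Combining the bounds, tw(G) = 1.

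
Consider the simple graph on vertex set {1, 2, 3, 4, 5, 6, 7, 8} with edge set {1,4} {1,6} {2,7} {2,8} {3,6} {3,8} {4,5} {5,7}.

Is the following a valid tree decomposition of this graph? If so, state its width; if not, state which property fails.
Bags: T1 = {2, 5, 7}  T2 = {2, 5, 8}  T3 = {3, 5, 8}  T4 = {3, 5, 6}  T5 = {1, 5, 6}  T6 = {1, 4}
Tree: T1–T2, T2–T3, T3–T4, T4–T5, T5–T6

A tree decomposition must satisfy three properties: every vertex lies in some bag; for every edge, both endpoints lie together in some bag; and for every vertex, the bags containing it form a connected subtree. Here edge (5,4) lies in no bag, so the decomposition is invalid.

No — edge (5,4) lies in no bag.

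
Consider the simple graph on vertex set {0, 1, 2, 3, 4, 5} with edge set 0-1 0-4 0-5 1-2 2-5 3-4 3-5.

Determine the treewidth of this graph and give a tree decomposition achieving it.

Treewidth 2.
One optimal decomposition is:
Bags: B1 = {1, 2, 5}  B2 = {0, 1, 5}  B3 = {0, 3, 5}  B4 = {0, 3, 4}
Tree: B1–B2, B2–B3, B3–B4

The largest bag has 3 vertices, giving width 2; this decomposition certifies tw(G) ≤ 2. The edges 2–1–0–5–2 form a cycle, so G is not a tree and its treewidth is at least 2. Therefore the treewidth is 2.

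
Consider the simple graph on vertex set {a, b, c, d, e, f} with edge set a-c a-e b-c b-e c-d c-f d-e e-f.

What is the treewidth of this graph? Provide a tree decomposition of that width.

Each bag holds 3 vertices, so the decomposition has width 2, which upper-bounds the treewidth. For the lower bound, G contains the cycle e–d–c–a–e, so G is not a forest; only forests have treewidth ≤ 1, hence tw(G) ≥ 2. Combining the bounds, tw(G) = 2.

Treewidth 2.
One optimal decomposition is:
Bags: B1 = {c, d, e}  B2 = {a, c, e}  B3 = {b, c, e}  B4 = {c, e, f}
Tree: B1–B2, B2–B3, B3–B4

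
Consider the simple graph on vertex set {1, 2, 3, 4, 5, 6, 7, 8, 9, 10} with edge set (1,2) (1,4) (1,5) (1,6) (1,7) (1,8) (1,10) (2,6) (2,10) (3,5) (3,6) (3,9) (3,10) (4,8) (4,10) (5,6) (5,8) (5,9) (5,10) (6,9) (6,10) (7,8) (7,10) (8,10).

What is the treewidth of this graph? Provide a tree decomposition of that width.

Treewidth 3.
One optimal decomposition is:
Bags: B1 = {1, 7, 8, 10}  B2 = {1, 5, 8, 10}  B3 = {1, 5, 6, 10}  B4 = {1, 4, 8, 10}  B5 = {3, 5, 6, 10}  B6 = {3, 5, 6, 9}  B7 = {1, 2, 6, 10}
Tree: B1–B2, B2–B3, B1–B4, B3–B5, B5–B6, B3–B7

Each bag holds 4 vertices, so the decomposition has width 3, which upper-bounds the treewidth. Conversely, {3, 5, 6, 9} is a clique of size 4, and the vertices of any clique must share a bag in every tree decomposition; so some bag has ≥ 4 vertices and tw(G) ≥ 3. Combining the bounds, tw(G) = 3.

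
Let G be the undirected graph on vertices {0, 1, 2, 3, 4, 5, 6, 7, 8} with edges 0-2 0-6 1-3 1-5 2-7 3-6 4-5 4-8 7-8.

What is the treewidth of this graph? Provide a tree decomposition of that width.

Each bag holds 3 vertices, so the decomposition has width 2, which upper-bounds the treewidth. The edges 4–5–1–3–6–0–2–7–8–4 form a cycle, so G is not a tree and its treewidth is at least 2. Hence tw(G) = 2 exactly.

Treewidth 2.
Bags: B1 = {1, 4, 5}  B2 = {1, 3, 4}  B3 = {3, 4, 6}  B4 = {0, 4, 6}  B5 = {0, 2, 4}  B6 = {2, 4, 7}  B7 = {4, 7, 8}
Tree: B1–B2, B2–B3, B3–B4, B4–B5, B5–B6, B6–B7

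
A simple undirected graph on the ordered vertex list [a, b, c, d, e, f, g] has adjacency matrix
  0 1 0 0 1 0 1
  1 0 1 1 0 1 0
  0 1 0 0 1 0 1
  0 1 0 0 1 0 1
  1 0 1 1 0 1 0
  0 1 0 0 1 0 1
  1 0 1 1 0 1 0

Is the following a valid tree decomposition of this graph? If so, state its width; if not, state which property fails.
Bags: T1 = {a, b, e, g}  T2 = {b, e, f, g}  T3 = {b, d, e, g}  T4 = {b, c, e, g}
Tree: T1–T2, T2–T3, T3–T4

Every vertex of G appears in some bag (union = {a, b, c, d, e, f, g}); every edge is covered by a bag; and for each vertex v the set of bags containing v is connected in the bag tree. The decomposition is therefore valid. The largest bag has 4 vertices, so the width is 3.

Yes; width 3.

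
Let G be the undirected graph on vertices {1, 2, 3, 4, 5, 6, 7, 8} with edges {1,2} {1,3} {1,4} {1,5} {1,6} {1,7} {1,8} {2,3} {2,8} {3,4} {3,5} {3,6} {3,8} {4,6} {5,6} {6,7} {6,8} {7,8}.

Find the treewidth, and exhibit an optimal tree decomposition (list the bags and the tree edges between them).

Treewidth 3.
Bags: B1 = {1, 6, 7, 8}  B2 = {1, 3, 6, 8}  B3 = {1, 2, 3, 8}  B4 = {1, 3, 4, 6}  B5 = {1, 3, 5, 6}
Tree: B1–B2, B2–B3, B2–B4, B4–B5

Each bag holds 4 vertices, so the decomposition has width 3, which upper-bounds the treewidth. Conversely, {1, 2, 3, 8} is a clique of size 4, and the vertices of any clique must share a bag in every tree decomposition; so some bag has ≥ 4 vertices and tw(G) ≥ 3. Combining the bounds, tw(G) = 3.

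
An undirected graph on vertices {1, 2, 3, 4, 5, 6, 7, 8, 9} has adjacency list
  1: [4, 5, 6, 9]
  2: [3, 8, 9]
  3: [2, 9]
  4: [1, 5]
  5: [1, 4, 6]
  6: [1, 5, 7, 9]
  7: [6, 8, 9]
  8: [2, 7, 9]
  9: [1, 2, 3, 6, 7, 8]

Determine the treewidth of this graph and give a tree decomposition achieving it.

Treewidth 2.
Bags: B1 = {6, 7, 9}  B2 = {7, 8, 9}  B3 = {2, 8, 9}  B4 = {1, 6, 9}  B5 = {1, 5, 6}  B6 = {2, 3, 9}  B7 = {1, 4, 5}
Tree: B1–B2, B2–B3, B1–B4, B4–B5, B3–B6, B5–B7

Every bag has size at most 3, so the width is 3 − 1 = 2 and tw(G) ≤ 2. For the lower bound, the 3 vertices {1, 6, 9} are pairwise adjacent, and any tree decomposition puts a clique entirely inside one bag — forcing width ≥ 2. Therefore the treewidth is 2.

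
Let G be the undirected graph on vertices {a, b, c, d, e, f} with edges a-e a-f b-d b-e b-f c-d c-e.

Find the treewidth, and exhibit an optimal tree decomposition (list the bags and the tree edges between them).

Each bag holds 3 vertices, so the decomposition has width 2, which upper-bounds the treewidth. Since d–c–e–b–d is a cycle in G, G is not acyclic. Forests are exactly the graphs of treewidth ≤ 1, so tw(G) ≥ 2. Combining the bounds, tw(G) = 2.

Treewidth 2.
Bags: B1 = {b, c, d}  B2 = {b, c, e}  B3 = {b, e, f}  B4 = {a, e, f}
Tree: B1–B2, B2–B3, B3–B4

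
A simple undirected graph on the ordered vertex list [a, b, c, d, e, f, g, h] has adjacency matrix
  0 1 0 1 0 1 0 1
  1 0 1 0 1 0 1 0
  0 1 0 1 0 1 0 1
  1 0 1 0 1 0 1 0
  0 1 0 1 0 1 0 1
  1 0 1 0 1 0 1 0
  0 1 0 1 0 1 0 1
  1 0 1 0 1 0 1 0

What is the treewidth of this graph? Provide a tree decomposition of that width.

Each bag holds 5 vertices, so the decomposition has width 4, which upper-bounds the treewidth. For the lower bound: the 5 vertex sets {e,f}, {a,h}, {b,c}, {d}, {g} are disjoint, each induces a connected subgraph, and every pair is joined by at least one edge of G. Contracting each set to a single vertex therefore yields K_{5} as a minor, and since treewidth is minor-monotone, tw(G) ≥ tw(K_{5}) = 4. Therefore the treewidth is 4.

Treewidth 4.
One such decomposition:
Bags: B1 = {b, d, e, f, h}  B2 = {a, b, d, f, h}  B3 = {b, c, d, f, h}  B4 = {b, d, f, g, h}
Tree: B1–B2, B2–B3, B3–B4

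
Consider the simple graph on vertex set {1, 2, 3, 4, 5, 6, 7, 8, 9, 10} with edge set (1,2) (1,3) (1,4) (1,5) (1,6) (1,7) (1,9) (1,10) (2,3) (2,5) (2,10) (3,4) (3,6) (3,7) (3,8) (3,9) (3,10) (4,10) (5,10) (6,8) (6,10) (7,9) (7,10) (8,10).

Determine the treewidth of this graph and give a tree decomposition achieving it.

Every bag has size at most 4, so the width is 4 − 1 = 3 and tw(G) ≤ 3. For the lower bound, the 4 vertices {3, 6, 8, 10} are pairwise adjacent, and any tree decomposition puts a clique entirely inside one bag — forcing width ≥ 3. Therefore the treewidth is 3.

Treewidth 3.
One optimal decomposition is:
Bags: B1 = {1, 3, 4, 10}  B2 = {1, 3, 7, 10}  B3 = {1, 3, 6, 10}  B4 = {1, 3, 7, 9}  B5 = {1, 2, 3, 10}  B6 = {1, 2, 5, 10}  B7 = {3, 6, 8, 10}
Tree: B1–B2, B1–B3, B2–B4, B1–B5, B5–B6, B3–B7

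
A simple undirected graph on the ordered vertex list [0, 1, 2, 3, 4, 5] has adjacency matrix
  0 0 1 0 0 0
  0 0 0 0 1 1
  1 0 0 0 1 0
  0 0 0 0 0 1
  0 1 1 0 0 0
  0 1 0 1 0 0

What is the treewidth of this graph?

A width-1 tree decomposition is:
Bags: B1 = {0, 2}  B2 = {2, 4}  B3 = {1, 4}  B4 = {1, 5}  B5 = {3, 5}
Tree: B1–B2, B2–B3, B3–B4, B4–B5
Each bag holds 2 vertices, so the decomposition has width 1, which upper-bounds the treewidth. G has an edge, so its treewidth is at least 1. Combining the bounds, tw(G) = 1.

1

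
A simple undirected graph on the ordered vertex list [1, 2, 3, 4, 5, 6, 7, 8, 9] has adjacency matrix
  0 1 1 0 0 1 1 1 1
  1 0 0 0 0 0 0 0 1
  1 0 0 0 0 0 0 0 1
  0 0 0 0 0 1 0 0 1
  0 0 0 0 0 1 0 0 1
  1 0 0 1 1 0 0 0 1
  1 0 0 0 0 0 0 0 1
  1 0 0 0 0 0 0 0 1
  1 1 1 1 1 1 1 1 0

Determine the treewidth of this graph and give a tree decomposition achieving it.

The largest bag has 3 vertices, giving width 2; this decomposition certifies tw(G) ≤ 2. On the other hand G contains the 3-clique {1, 2, 9}. A clique must lie in a single bag of any decomposition, so no decomposition can have width below 2. Therefore the treewidth is 2.

Treewidth 2.
One optimal decomposition is:
Bags: B1 = {1, 8, 9}  B2 = {1, 6, 9}  B3 = {1, 7, 9}  B4 = {4, 6, 9}  B5 = {5, 6, 9}  B6 = {1, 2, 9}  B7 = {1, 3, 9}
Tree: B1–B2, B1–B3, B2–B4, B4–B5, B1–B6, B3–B7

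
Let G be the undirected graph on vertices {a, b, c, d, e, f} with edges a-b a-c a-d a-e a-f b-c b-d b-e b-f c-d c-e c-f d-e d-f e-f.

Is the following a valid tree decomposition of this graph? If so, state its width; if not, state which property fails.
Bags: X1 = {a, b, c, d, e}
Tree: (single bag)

A tree decomposition must satisfy three properties: every vertex lies in some bag; for every edge, both endpoints lie together in some bag; and for every vertex, the bags containing it form a connected subtree. Here vertex f appears in no bag, so the decomposition is invalid.

No — vertex f appears in no bag.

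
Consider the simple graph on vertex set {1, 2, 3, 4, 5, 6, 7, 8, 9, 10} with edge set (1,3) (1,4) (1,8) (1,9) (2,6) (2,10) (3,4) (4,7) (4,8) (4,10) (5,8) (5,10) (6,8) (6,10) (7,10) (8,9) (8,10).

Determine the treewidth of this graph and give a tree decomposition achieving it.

Every bag has size at most 3, so the width is 3 − 1 = 2 and tw(G) ≤ 2. On the other hand G contains the 3-clique {1, 8, 9}. A clique must lie in a single bag of any decomposition, so no decomposition can have width below 2. The upper and lower bounds meet at 2, so that is the treewidth.

Treewidth 2.
Bags: B1 = {1, 4, 8}  B2 = {4, 8, 10}  B3 = {5, 8, 10}  B4 = {4, 7, 10}  B5 = {1, 8, 9}  B6 = {6, 8, 10}  B7 = {1, 3, 4}  B8 = {2, 6, 10}
Tree: B1–B2, B2–B3, B2–B4, B1–B5, B2–B6, B1–B7, B6–B8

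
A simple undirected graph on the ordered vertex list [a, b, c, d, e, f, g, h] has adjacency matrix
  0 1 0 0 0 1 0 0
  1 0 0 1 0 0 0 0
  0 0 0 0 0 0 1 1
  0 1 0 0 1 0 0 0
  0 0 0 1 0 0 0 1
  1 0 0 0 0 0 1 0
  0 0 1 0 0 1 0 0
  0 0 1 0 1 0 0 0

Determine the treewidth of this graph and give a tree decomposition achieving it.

Treewidth 2.
Bags: B1 = {c, g, h}  B2 = {e, g, h}  B3 = {d, e, g}  B4 = {b, d, g}  B5 = {a, b, g}  B6 = {a, f, g}
Tree: B1–B2, B2–B3, B3–B4, B4–B5, B5–B6

Every bag has size at most 3, so the width is 3 − 1 = 2 and tw(G) ≤ 2. Since g–c–h–e–d–b–a–f–g is a cycle in G, G is not acyclic. Forests are exactly the graphs of treewidth ≤ 1, so tw(G) ≥ 2. Therefore the treewidth is 2.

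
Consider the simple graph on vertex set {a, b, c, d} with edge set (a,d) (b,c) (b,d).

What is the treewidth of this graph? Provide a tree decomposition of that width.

The largest bag has 2 vertices, giving width 1; this decomposition certifies tw(G) ≤ 1. G has an edge, so its treewidth is at least 1. Hence tw(G) = 1 exactly.

Treewidth 1.
One such decomposition:
Bags: B1 = {b, d}  B2 = {a, d}  B3 = {b, c}
Tree: B1–B2, B1–B3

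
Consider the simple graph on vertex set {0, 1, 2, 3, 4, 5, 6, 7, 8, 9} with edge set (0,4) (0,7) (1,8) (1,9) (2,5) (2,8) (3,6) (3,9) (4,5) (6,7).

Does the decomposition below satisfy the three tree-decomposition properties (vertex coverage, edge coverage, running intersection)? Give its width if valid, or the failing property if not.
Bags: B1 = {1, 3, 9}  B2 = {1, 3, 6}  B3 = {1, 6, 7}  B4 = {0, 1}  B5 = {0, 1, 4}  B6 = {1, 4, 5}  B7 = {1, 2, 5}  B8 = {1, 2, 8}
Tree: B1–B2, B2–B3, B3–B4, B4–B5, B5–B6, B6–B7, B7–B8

No — edge (7,0) lies in no bag.

A tree decomposition must satisfy three properties: every vertex lies in some bag; for every edge, both endpoints lie together in some bag; and for every vertex, the bags containing it form a connected subtree. Here edge (7,0) lies in no bag, so the decomposition is invalid.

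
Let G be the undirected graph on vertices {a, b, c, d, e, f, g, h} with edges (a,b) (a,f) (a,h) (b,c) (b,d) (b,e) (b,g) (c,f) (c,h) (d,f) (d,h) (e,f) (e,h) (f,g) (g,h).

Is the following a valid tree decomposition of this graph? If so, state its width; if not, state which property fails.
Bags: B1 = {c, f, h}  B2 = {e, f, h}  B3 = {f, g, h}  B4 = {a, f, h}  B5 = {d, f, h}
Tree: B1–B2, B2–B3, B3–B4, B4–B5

A tree decomposition must satisfy three properties: every vertex lies in some bag; for every edge, both endpoints lie together in some bag; and for every vertex, the bags containing it form a connected subtree. Here vertex b appears in no bag, so the decomposition is invalid.

No — vertex b appears in no bag.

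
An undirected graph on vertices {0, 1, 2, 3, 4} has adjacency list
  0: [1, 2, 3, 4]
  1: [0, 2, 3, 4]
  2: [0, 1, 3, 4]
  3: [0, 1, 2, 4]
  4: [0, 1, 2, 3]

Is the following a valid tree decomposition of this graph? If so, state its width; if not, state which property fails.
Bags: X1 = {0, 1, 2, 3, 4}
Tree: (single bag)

Yes; width 4.

Vertex coverage: the bags together contain {0, 1, 2, 3, 4}, the full vertex set. Edge coverage: each edge of G has both endpoints in at least one bag. Running intersection: for every vertex, the bags containing it form a connected subtree. All three properties hold, so this is a valid tree decomposition of width max|bag| − 1 = 4, and hence tw(G) ≤ 4.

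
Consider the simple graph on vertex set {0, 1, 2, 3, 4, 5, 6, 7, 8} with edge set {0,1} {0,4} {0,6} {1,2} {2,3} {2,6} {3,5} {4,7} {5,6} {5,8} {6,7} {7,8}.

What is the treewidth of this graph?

3

A width-3 tree decomposition is:
Bags: B1 = {0, 1, 2, 3}  B2 = {0, 2, 3, 6}  B3 = {0, 3, 5, 6}  B4 = {0, 4, 5, 6}  B5 = {4, 5, 6, 7}  B6 = {4, 5, 7, 8}
Tree: B1–B2, B2–B3, B3–B4, B4–B5, B5–B6
Every bag has size at most 4, so the width is 4 − 1 = 3 and tw(G) ≤ 3. For the lower bound: the 4 vertex sets {1,2,3}, {0}, {6}, {4,5,7,8} are disjoint, each induces a connected subgraph, and every pair is joined by at least one edge of G. Contracting each set to a single vertex therefore yields K_{4} as a minor, and since treewidth is minor-monotone, tw(G) ≥ tw(K_{4}) = 3. Hence tw(G) = 3 exactly.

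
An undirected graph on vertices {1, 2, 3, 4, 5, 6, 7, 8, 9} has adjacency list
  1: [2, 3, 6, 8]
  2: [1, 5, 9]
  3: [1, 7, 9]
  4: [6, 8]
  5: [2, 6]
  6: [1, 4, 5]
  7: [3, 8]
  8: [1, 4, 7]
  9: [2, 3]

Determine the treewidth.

3

A width-3 tree decomposition is:
Bags: B1 = {2, 3, 5, 9}  B2 = {1, 2, 3, 5}  B3 = {1, 3, 5, 6}  B4 = {1, 3, 6, 7}  B5 = {1, 6, 7, 8}  B6 = {4, 6, 7, 8}
Tree: B1–B2, B2–B3, B3–B4, B4–B5, B5–B6
The largest bag has 4 vertices, giving width 3; this decomposition certifies tw(G) ≤ 3. For the lower bound: the 4 vertex sets {2,5,9}, {3}, {1}, {4,6,7,8} are disjoint, each induces a connected subgraph, and every pair is joined by at least one edge of G. Contracting each set to a single vertex therefore yields K_{4} as a minor, and since treewidth is minor-monotone, tw(G) ≥ tw(K_{4}) = 3. Combining the bounds, tw(G) = 3.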